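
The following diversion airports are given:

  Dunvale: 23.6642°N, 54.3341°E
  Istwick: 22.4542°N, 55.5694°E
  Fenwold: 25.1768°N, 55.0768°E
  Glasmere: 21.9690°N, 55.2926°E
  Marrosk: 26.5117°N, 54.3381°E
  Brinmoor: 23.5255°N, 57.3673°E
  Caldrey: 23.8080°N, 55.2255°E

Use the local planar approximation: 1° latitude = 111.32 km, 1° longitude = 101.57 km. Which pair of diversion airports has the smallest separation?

Pairwise distances:
Dunvale–Istwick: 184.0813 km
Dunvale–Fenwold: 184.5083 km
Dunvale–Glasmere: 212.3424 km
Dunvale–Marrosk: 316.9840 km
Dunvale–Brinmoor: 308.4688 km
Dunvale–Caldrey: 91.9437 km
Istwick–Fenwold: 307.1819 km
Istwick–Glasmere: 60.8915 km
Istwick–Marrosk: 468.6752 km
Istwick–Brinmoor: 218.1047 km
Istwick–Caldrey: 154.7000 km
Fenwold–Glasmere: 357.7644 km
Fenwold–Marrosk: 166.4684 km
Fenwold–Brinmoor: 296.5046 km
Fenwold–Caldrey: 153.1215 km
Glasmere–Marrosk: 514.9027 km
Glasmere–Brinmoor: 272.8156 km
Glasmere–Caldrey: 204.8309 km
Marrosk–Brinmoor: 452.9569 km
Marrosk–Caldrey: 314.1822 km
Brinmoor–Caldrey: 219.8039 km
Closest pair: Istwick–Glasmere at 60.8915 km.

Istwick and Glasmere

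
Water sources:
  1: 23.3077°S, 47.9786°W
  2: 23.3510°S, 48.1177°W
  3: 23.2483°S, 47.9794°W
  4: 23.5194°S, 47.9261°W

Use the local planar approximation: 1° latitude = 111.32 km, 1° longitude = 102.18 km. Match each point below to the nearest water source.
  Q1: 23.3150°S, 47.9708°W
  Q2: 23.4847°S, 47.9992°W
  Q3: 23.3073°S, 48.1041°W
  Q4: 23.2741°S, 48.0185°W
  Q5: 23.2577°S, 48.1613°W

Q1→1; Q2→4; Q3→2; Q4→3; Q5→2

Q1 at 23.3150°S, 47.9708°W:
  1: 1.1382 km
  2: 15.5360 km
  3: 7.4769 km
  4: 23.2077 km
  → nearest: 1 (1.1382 km)
Q2 at 23.4847°S, 47.9992°W:
  1: 19.8158 km
  2: 19.1867 km
  3: 26.3937 km
  4: 8.4091 km
  → nearest: 4 (8.4091 km)
Q3 at 23.3073°S, 48.1041°W:
  1: 12.8237 km
  2: 5.0593 km
  3: 14.3350 km
  4: 29.8041 km
  → nearest: 2 (5.0593 km)
Q4 at 23.2741°S, 48.0185°W:
  1: 5.5328 km
  2: 13.2675 km
  3: 4.9204 km
  4: 28.8929 km
  → nearest: 3 (4.9204 km)
Q5 at 23.2577°S, 48.1613°W:
  1: 19.4804 km
  2: 11.3013 km
  3: 18.6160 km
  4: 37.7660 km
  → nearest: 2 (11.3013 km)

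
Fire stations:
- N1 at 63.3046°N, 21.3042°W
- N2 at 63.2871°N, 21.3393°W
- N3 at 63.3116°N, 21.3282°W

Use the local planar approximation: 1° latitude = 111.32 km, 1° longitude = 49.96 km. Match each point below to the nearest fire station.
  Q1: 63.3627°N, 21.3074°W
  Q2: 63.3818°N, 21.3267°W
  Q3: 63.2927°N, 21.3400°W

Q1 at 63.3627°N, 21.3074°W:
  N1: 6.4697 km
  N2: 8.5654 km
  N3: 5.7826 km
  → nearest: N3 (5.7826 km)
Q2 at 63.3818°N, 21.3267°W:
  N1: 8.6671 km
  N2: 10.5608 km
  N3: 7.8150 km
  → nearest: N3 (7.8150 km)
Q3 at 63.2927°N, 21.3400°W:
  N1: 2.2257 km
  N2: 0.6244 km
  N3: 2.1850 km
  → nearest: N2 (0.6244 km)

Q1→N3; Q2→N3; Q3→N2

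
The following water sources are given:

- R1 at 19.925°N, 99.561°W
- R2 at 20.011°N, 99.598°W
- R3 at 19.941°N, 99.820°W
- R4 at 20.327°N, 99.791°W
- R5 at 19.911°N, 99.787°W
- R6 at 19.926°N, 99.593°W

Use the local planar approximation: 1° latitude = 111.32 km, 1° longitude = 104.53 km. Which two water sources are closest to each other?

R1 and R6

Pairwise distances:
R1–R6: 3.347 km
R3–R5: 4.801 km
R2–R6: 9.477 km
R1–R2: 10.325 km
R5–R6: 20.347 km
R2–R5: 22.677 km
R1–R5: 23.675 km
R3–R6: 23.787 km
R2–R3: 24.479 km
R1–R3: 27.132 km
R2–R4: 40.552 km
R3–R4: 43.076 km
R4–R5: 46.311 km
R4–R6: 49.204 km
R1–R4: 50.800 km
Closest pair: R1–R6 at 3.347 km.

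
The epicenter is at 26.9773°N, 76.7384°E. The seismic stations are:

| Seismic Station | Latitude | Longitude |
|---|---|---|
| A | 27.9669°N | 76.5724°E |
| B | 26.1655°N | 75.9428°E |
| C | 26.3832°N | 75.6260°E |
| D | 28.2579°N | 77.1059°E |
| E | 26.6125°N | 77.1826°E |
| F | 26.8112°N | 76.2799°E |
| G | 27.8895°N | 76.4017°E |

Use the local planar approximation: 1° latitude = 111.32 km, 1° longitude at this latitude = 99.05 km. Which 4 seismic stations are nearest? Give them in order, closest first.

F, E, G, A

Distances from 26.9773°N, 76.7384°E:
A: 111.3826 km
B: 119.9031 km
C: 128.5076 km
D: 147.1304 km
E: 59.8745 km
F: 49.0343 km
G: 106.8824 km
Sorted: F (49.0343 km) < E (59.8745 km) < G (106.8824 km) < A (111.3826 km) < B (119.9031 km) < C (128.5076 km) < …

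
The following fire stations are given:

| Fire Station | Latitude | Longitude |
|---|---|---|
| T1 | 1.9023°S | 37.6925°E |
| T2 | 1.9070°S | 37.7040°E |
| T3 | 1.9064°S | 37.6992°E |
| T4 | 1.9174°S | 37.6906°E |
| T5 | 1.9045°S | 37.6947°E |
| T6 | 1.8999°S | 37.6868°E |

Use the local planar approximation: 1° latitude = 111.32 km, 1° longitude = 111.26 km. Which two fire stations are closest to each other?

T1 and T5

Pairwise distances:
T1–T2: 1.3823 km
T1–T3: 0.8741 km
T1–T4: 1.6942 km
T1–T5: 0.3463 km
T1–T6: 0.6882 km
T2–T3: 0.5382 km
T2–T4: 1.8876 km
T2–T5: 1.0715 km
T2–T6: 2.0705 km
T3–T4: 1.5540 km
T3–T5: 0.5435 km
T3–T6: 1.5579 km
T4–T5: 1.5067 km
T4–T6: 1.9935 km
T5–T6: 1.0172 km
Closest pair: T1–T5 at 0.3463 km.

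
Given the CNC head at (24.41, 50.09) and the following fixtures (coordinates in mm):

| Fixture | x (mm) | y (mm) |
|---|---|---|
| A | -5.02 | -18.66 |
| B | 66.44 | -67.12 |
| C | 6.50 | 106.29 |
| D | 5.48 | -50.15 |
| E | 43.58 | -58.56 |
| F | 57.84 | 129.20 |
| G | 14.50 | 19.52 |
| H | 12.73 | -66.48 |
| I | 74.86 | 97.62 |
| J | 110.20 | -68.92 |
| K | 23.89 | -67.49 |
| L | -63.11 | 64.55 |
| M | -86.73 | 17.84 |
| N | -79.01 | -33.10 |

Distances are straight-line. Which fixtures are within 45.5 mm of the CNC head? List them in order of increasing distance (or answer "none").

Distances from (24.41, 50.09):
A: √((-29.43)² + (-68.75)²) = √(866.1249 + 4726.5625) = 74.78 mm
B: √((42.03)² + (-117.21)²) = √(1766.5209 + 13738.1841) = 124.52 mm
C: √((-17.91)² + (56.20)²) = √(320.7681 + 3158.4400) = 58.98 mm
D: √((-18.93)² + (-100.24)²) = √(358.3449 + 10048.0576) = 102.01 mm
E: √((19.17)² + (-108.65)²) = √(367.4889 + 11804.8225) = 110.33 mm
F: √((33.43)² + (79.11)²) = √(1117.5649 + 6258.3921) = 85.88 mm
G: √((-9.91)² + (-30.57)²) = √(98.2081 + 934.5249) = 32.14 mm
H: √((-11.68)² + (-116.57)²) = √(136.4224 + 13588.5649) = 117.15 mm
I: √((50.45)² + (47.53)²) = √(2545.2025 + 2259.1009) = 69.31 mm
J: √((85.79)² + (-119.01)²) = √(7359.9241 + 14163.3801) = 146.71 mm
K: √((-0.52)² + (-117.58)²) = √(0.2704 + 13825.0564) = 117.58 mm
L: √((-87.52)² + (14.46)²) = √(7659.7504 + 209.0916) = 88.71 mm
M: √((-111.14)² + (-32.25)²) = √(12352.0996 + 1040.0625) = 115.72 mm
N: √((-103.42)² + (-83.19)²) = √(10695.6964 + 6920.5761) = 132.73 mm
Threshold 45.5 mm: G (32.14 mm) is within range.

G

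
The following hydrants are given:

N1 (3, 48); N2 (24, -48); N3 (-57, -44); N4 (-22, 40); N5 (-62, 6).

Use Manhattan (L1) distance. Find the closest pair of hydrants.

N1 and N4

Pairwise distances:
N1–N4: |-25| + |-8| = 25 + 8 = 33
N3–N5: |-5| + |50| = 5 + 50 = 55
N4–N5: |-40| + |-34| = 40 + 34 = 74
N2–N3: |-81| + |4| = 81 + 4 = 85
N1–N5: |-65| + |-42| = 65 + 42 = 107
N1–N2: |21| + |-96| = 21 + 96 = 117
N3–N4: |35| + |84| = 35 + 84 = 119
N2–N4: |-46| + |88| = 46 + 88 = 134
N2–N5: |-86| + |54| = 86 + 54 = 140
N1–N3: |-60| + |-92| = 60 + 92 = 152
Closest pair: N1–N4 at 33.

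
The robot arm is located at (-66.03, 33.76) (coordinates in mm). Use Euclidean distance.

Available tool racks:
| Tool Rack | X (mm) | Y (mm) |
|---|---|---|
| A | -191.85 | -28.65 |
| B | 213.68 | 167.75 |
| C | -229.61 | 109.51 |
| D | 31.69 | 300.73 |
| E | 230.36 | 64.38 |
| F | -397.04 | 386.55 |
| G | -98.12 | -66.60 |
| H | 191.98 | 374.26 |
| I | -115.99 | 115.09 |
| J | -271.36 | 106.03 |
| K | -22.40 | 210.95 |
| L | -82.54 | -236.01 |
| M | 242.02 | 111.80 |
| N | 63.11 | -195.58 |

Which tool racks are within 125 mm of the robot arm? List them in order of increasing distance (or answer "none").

I, G

Distances from (-66.03, 33.76):
A: 140.45 mm
B: 310.15 mm
C: 180.27 mm
D: 284.29 mm
E: 297.97 mm
F: 483.76 mm
G: 105.37 mm
H: 427.21 mm
I: 95.45 mm
J: 217.68 mm
K: 182.48 mm
L: 270.27 mm
M: 317.78 mm
N: 263.20 mm
Threshold 125 mm: I (95.45 mm), G (105.37 mm) are within range.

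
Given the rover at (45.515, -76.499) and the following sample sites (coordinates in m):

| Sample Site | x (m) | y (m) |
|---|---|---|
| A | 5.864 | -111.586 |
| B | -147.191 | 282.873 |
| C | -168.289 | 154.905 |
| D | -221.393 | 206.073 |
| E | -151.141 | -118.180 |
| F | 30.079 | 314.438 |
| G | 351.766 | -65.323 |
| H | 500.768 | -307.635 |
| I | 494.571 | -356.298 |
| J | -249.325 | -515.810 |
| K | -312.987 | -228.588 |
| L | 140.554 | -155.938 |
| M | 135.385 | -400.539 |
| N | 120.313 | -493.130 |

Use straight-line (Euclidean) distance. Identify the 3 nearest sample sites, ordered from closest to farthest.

A, L, E

Distances from (45.515, -76.499):
A: 52.946 m
B: 407.779 m
C: 315.055 m
D: 388.699 m
E: 201.025 m
F: 391.242 m
G: 306.455 m
H: 510.567 m
I: 529.092 m
J: 529.079 m
K: 389.429 m
L: 123.867 m
M: 336.272 m
N: 423.292 m
Sorted: A (52.946 m) < L (123.867 m) < E (201.025 m) < G (306.455 m) < C (315.055 m) < …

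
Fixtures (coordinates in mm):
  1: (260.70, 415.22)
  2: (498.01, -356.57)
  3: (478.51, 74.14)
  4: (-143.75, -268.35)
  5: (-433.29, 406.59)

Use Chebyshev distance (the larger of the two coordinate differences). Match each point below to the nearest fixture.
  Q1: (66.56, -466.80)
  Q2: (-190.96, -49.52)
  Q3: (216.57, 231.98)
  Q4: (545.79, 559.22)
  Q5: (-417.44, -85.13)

Q1→4; Q2→4; Q3→1; Q4→1; Q5→4

Q1 at (66.56, -466.80):
  1: 882.02 mm
  2: 431.45 mm
  3: 540.94 mm
  4: 210.31 mm
  5: 873.39 mm
  → nearest: 4 (210.31 mm)
Q2 at (-190.96, -49.52):
  1: 464.74 mm
  2: 688.97 mm
  3: 669.47 mm
  4: 218.83 mm
  5: 456.11 mm
  → nearest: 4 (218.83 mm)
Q3 at (216.57, 231.98):
  1: 183.24 mm
  2: 588.55 mm
  3: 261.94 mm
  4: 500.33 mm
  5: 649.86 mm
  → nearest: 1 (183.24 mm)
Q4 at (545.79, 559.22):
  1: 285.09 mm
  2: 915.79 mm
  3: 485.08 mm
  4: 827.57 mm
  5: 979.08 mm
  → nearest: 1 (285.09 mm)
Q5 at (-417.44, -85.13):
  1: 678.14 mm
  2: 915.45 mm
  3: 895.95 mm
  4: 273.69 mm
  5: 491.72 mm
  → nearest: 4 (273.69 mm)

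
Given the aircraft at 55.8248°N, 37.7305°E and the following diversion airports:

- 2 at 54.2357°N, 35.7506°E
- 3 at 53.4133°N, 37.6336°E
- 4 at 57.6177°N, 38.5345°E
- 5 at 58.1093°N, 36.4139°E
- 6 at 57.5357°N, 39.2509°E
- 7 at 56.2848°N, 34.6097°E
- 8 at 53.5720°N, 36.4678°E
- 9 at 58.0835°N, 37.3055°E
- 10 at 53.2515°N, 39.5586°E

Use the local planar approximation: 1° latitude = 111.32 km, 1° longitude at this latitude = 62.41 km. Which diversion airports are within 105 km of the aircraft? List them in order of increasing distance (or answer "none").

Distances from 55.8248°N, 37.7305°E:
2: √((-1.5891·111.32)² + (-1.9799·62.41)²) = √(31293.118928 + 15268.447371) = 215.7813 km
3: √((-2.4115·111.32)² + (-0.0969·62.41)²) = √(72064.425345 + 36.572607) = 268.5163 km
4: √((1.7929·111.32)² + (0.8040·62.41)²) = √(39834.422904 + 2517.795556) = 205.7965 km
5: √((2.2845·111.32)² + (-1.3166·62.41)²) = √(64673.850755 + 6751.745547) = 267.2557 km
6: √((1.7109·111.32)² + (1.5204·62.41)²) = √(36274.016644 + 9003.763667) = 212.7858 km
7: √((0.4600·111.32)² + (-3.1208·62.41)²) = √(2622.177332 + 37935.013222) = 201.3882 km
8: √((-2.2528·111.32)² + (-1.2627·62.41)²) = √(62891.459049 + 6210.244889) = 262.8720 km
9: √((2.2587·111.32)² + (-0.4250·62.41)²) = √(63221.311236 + 703.535838) = 252.8336 km
10: √((-2.5733·111.32)² + (1.8281·62.41)²) = √(82059.191808 + 13016.920801) = 308.3441 km
Threshold 105 km: none within range.

none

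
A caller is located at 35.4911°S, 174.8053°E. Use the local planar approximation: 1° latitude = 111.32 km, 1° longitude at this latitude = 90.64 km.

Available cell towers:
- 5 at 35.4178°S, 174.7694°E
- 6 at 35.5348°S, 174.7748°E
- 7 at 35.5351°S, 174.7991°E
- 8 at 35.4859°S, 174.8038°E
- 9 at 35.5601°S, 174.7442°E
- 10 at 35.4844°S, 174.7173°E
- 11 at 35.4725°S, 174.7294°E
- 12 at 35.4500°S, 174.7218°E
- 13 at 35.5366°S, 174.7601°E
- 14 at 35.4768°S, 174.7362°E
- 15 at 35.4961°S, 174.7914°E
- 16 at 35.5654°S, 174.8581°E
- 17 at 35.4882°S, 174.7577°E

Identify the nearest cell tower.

8

Distances from 35.4911°S, 174.8053°E:
5: 8.7846 km
6: 5.5953 km
7: 4.9302 km
8: 0.5946 km
9: 9.4694 km
10: 8.0111 km
11: 7.1844 km
12: 8.8439 km
13: 6.5146 km
14: 6.4624 km
15: 1.3774 km
16: 9.5559 km
17: 4.3265 km
Minimum: 8 at 0.5946 km.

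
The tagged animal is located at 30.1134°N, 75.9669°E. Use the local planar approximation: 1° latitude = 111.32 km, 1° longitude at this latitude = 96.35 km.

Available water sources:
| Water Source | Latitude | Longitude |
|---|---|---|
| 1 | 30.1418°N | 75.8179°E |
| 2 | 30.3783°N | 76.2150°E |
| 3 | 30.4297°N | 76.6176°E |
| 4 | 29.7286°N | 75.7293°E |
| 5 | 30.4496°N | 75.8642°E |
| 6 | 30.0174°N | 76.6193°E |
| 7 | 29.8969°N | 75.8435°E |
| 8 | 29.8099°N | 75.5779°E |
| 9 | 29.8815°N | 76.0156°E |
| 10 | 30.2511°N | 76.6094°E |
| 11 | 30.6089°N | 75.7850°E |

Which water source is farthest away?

3

Distances from 30.1134°N, 75.9669°E:
1: √((0.0284·111.32)² + (-0.1490·96.35)²) = √(9.995006 + 206.099043) = 14.7001 km
2: √((0.2649·111.32)² + (0.2481·96.35)²) = √(869.581540 + 571.422013) = 37.9606 km
3: √((0.3163·111.32)² + (0.6507·96.35)²) = √(1239.780437 + 3930.656129) = 71.9057 km
4: √((-0.3848·111.32)² + (-0.2376·96.35)²) = √(1834.917413 + 524.078460) = 48.5695 km
5: √((0.3362·111.32)² + (-0.1027·96.35)²) = √(1400.689308 + 97.913895) = 38.7118 km
6: √((-0.0960·111.32)² + (0.6524·96.35)²) = √(114.205984 + 3951.221194) = 63.7607 km
7: √((-0.2165·111.32)² + (-0.1234·96.35)²) = √(580.847597 + 141.362350) = 26.8740 km
8: √((-0.3035·111.32)² + (-0.3890·96.35)²) = √(1141.468119 + 1404.761644) = 50.4602 km
9: √((-0.2319·111.32)² + (0.0487·96.35)²) = √(666.419801 + 22.017163) = 26.2381 km
10: √((0.1377·111.32)² + (0.6425·96.35)²) = √(234.971006 + 3832.213549) = 63.7745 km
11: √((0.4955·111.32)² + (-0.1819·96.35)²) = √(3042.521900 + 307.162954) = 57.8765 km
Maximum: 3 at 71.9057 km.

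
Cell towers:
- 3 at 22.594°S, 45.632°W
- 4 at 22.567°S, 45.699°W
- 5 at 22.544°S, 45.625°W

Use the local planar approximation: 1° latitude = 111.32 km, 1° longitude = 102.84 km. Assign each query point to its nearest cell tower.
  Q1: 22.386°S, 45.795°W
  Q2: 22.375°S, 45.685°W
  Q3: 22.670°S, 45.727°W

Q1→4; Q2→5; Q3→4

Q1 at 22.386°S, 45.795°W:
  3: √((-0.208·111.32)² + (0.163·102.84)²) = √(536.13365 + 280.99549) = 28.585 km
  4: √((-0.181·111.32)² + (0.096·102.84)²) = √(405.97898 + 97.46902) = 22.438 km
  5: √((-0.158·111.32)² + (0.170·102.84)²) = √(309.35744 + 305.64830) = 24.799 km
  → nearest: 4 (22.438 km)
Q2 at 22.375°S, 45.685°W:
  3: √((-0.219·111.32)² + (0.053·102.84)²) = √(594.33954 + 29.70817) = 24.981 km
  4: √((-0.192·111.32)² + (-0.014·102.84)²) = √(456.82394 + 2.07291) = 21.422 km
  5: √((-0.169·111.32)² + (0.060·102.84)²) = √(353.93198 + 38.07384) = 19.799 km
  → nearest: 5 (19.799 km)
Q3 at 22.670°S, 45.727°W:
  3: √((0.076·111.32)² + (0.095·102.84)²) = √(71.57701 + 95.44899) = 12.924 km
  4: √((0.103·111.32)² + (0.028·102.84)²) = √(131.46824 + 8.29164) = 11.822 km
  5: √((0.126·111.32)² + (0.102·102.84)²) = √(196.73765 + 110.03339) = 17.515 km
  → nearest: 4 (11.822 km)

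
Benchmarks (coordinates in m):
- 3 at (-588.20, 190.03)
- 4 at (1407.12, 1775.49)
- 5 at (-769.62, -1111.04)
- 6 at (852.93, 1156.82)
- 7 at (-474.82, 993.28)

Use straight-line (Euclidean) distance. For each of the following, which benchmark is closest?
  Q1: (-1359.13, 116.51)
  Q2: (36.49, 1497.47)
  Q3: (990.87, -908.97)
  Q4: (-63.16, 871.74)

Q1→3; Q2→7; Q3→5; Q4→7

Q1 at (-1359.13, 116.51):
  3: 774.43 m
  4: 3225.58 m
  5: 1361.76 m
  6: 2444.47 m
  7: 1245.28 m
  → nearest: 3 (774.43 m)
Q2 at (36.49, 1497.47):
  3: 1449.01 m
  4: 1398.54 m
  5: 2730.23 m
  6: 884.66 m
  7: 718.08 m
  → nearest: 7 (718.08 m)
Q3 at (990.87, -908.97):
  3: 1923.87 m
  4: 2716.54 m
  5: 1772.05 m
  6: 2070.39 m
  7: 2401.42 m
  → nearest: 5 (1772.05 m)
Q4 at (-63.16, 871.74):
  3: 860.46 m
  4: 1725.83 m
  5: 2104.88 m
  6: 959.42 m
  7: 429.23 m
  → nearest: 7 (429.23 m)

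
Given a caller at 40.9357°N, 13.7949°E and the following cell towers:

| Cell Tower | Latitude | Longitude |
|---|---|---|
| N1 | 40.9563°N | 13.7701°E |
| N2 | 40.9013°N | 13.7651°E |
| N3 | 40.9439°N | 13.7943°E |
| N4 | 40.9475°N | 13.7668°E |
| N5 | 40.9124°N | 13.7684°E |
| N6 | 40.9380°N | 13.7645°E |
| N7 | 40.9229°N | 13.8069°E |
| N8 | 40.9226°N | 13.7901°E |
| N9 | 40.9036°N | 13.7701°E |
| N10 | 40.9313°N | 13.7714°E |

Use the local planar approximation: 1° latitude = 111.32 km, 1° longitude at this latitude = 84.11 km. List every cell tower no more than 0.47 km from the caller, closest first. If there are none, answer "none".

Distances from 40.9357°N, 13.7949°E:
N1: 3.1000 km
N2: 4.5768 km
N3: 0.9142 km
N4: 2.7040 km
N5: 3.4199 km
N6: 2.5697 km
N7: 1.7462 km
N8: 1.5131 km
N9: 4.1376 km
N10: 2.0364 km
Threshold 0.47 km: none within range.

none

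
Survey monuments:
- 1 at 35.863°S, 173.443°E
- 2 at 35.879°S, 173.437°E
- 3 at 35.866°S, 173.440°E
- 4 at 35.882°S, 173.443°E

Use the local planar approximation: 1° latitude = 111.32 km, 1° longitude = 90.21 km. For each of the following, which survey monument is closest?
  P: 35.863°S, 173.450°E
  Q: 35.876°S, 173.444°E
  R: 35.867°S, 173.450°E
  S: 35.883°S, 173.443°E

P at 35.863°S, 173.450°E:
  1: √((0.000·111.32)² + (-0.007·90.21)²) = √(0.00000 + 0.39875) = 0.631 km
  2: √((-0.016·111.32)² + (-0.013·90.21)²) = √(3.17239 + 1.37530) = 2.133 km
  3: √((-0.003·111.32)² + (-0.010·90.21)²) = √(0.11153 + 0.81378) = 0.962 km
  4: √((-0.019·111.32)² + (-0.007·90.21)²) = √(4.47356 + 0.39875) = 2.207 km
  → nearest: 1 (0.631 km)
Q at 35.876°S, 173.444°E:
  1: √((0.013·111.32)² + (-0.001·90.21)²) = √(2.09427 + 0.00814) = 1.450 km
  2: √((-0.003·111.32)² + (-0.007·90.21)²) = √(0.11153 + 0.39875) = 0.714 km
  3: √((0.010·111.32)² + (-0.004·90.21)²) = √(1.23921 + 0.13021) = 1.170 km
  4: √((-0.006·111.32)² + (-0.001·90.21)²) = √(0.44612 + 0.00814) = 0.674 km
  → nearest: 4 (0.674 km)
R at 35.867°S, 173.450°E:
  1: √((0.004·111.32)² + (-0.007·90.21)²) = √(0.19827 + 0.39875) = 0.773 km
  2: √((-0.012·111.32)² + (-0.013·90.21)²) = √(1.78447 + 1.37530) = 1.778 km
  3: √((0.001·111.32)² + (-0.010·90.21)²) = √(0.01239 + 0.81378) = 0.909 km
  4: √((-0.015·111.32)² + (-0.007·90.21)²) = √(2.78823 + 0.39875) = 1.785 km
  → nearest: 1 (0.773 km)
S at 35.883°S, 173.443°E:
  1: √((0.020·111.32)² + (0.000·90.21)²) = √(4.95686 + 0.00000) = 2.226 km
  2: √((0.004·111.32)² + (-0.006·90.21)²) = √(0.19827 + 0.29296) = 0.701 km
  3: √((0.017·111.32)² + (-0.003·90.21)²) = √(3.58133 + 0.07324) = 1.912 km
  4: √((0.001·111.32)² + (0.000·90.21)²) = √(0.01239 + 0.00000) = 0.111 km
  → nearest: 4 (0.111 km)

P→1; Q→4; R→1; S→4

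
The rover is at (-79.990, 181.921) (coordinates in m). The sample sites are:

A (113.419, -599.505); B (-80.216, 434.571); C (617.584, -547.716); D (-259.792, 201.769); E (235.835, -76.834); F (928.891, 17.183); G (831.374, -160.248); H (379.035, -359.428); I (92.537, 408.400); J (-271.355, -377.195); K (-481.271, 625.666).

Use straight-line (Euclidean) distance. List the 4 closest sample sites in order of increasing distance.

Distances from (-79.990, 181.921):
A: 805.005 m
B: 252.650 m
C: 1009.445 m
D: 180.894 m
E: 408.289 m
F: 1022.242 m
G: 973.480 m
H: 709.762 m
I: 284.707 m
J: 590.958 m
K: 598.278 m
Sorted: D (180.894 m) < B (252.650 m) < I (284.707 m) < E (408.289 m) < J (590.958 m) < K (598.278 m) < …

D, B, I, E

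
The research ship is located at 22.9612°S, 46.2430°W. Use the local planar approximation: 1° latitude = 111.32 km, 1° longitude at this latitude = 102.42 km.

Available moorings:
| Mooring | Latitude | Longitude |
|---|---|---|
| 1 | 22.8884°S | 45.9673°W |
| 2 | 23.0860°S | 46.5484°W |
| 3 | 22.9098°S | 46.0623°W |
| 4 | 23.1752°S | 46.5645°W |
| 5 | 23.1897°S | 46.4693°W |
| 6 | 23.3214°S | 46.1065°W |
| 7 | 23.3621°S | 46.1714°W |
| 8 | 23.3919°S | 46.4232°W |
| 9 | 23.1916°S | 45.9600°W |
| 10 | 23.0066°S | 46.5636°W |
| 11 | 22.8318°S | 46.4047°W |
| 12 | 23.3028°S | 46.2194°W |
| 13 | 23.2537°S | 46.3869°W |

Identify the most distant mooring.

Distances from 22.9612°S, 46.2430°W:
1: √((0.0728·111.32)² + (0.2757·102.42)²) = √(65.676372 + 797.339125) = 29.3771 km
2: √((-0.1248·111.32)² + (-0.3054·102.42)²) = √(193.008114 + 978.380095) = 34.2255 km
3: √((0.0514·111.32)² + (0.1807·102.42)²) = √(32.739545 + 342.519931) = 19.3716 km
4: √((-0.2140·111.32)² + (-0.3215·102.42)²) = √(567.510553 + 1084.255160) = 40.6419 km
5: √((-0.2285·111.32)² + (-0.2263·102.42)²) = √(647.021637 + 537.203274) = 34.4126 km
6: √((-0.3602·111.32)² + (0.1365·102.42)²) = √(1607.806619 + 195.449627) = 42.4648 km
7: √((-0.4009·111.32)² + (0.0716·102.42)²) = √(1991.675164 + 53.776878) = 45.2267 km
8: √((-0.4307·111.32)² + (-0.1802·102.42)²) = √(2298.773272 + 340.627037) = 51.3751 km
9: √((-0.2304·111.32)² + (0.2830·102.42)²) = √(657.826470 + 840.122109) = 38.7033 km
10: √((-0.0454·111.32)² + (-0.3206·102.42)²) = √(25.542188 + 1078.193177) = 33.2225 km
11: √((0.1294·111.32)² + (-0.1617·102.42)²) = √(207.498494 + 274.277121) = 21.9494 km
12: √((-0.3416·111.32)² + (0.0236·102.42)²) = √(1446.046036 + 5.842430) = 38.1037 km
13: √((-0.2925·111.32)² + (-0.1439·102.42)²) = √(1060.225233 + 217.215659) = 35.7413 km
Maximum: 8 at 51.3751 km.

8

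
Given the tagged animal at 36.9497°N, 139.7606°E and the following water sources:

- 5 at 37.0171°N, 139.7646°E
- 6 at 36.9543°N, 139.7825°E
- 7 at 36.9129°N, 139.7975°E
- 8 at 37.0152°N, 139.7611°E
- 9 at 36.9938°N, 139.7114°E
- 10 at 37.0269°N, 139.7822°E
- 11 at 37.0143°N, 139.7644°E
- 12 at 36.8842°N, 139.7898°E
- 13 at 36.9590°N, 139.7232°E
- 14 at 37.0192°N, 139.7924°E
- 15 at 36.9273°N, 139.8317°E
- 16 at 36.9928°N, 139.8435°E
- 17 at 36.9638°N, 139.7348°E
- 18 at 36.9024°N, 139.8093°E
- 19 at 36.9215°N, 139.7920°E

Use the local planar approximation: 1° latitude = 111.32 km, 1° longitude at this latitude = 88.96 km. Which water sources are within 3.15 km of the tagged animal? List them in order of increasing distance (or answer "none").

6, 17

Distances from 36.9497°N, 139.7606°E:
5: √((0.0674·111.32)² + (0.0040·88.96)²) = √(56.294529 + 0.126622) = 7.5114 km
6: √((0.0046·111.32)² + (0.0219·88.96)²) = √(0.262218 + 3.795577) = 2.0144 km
7: √((-0.0368·111.32)² + (0.0369·88.96)²) = √(16.781935 + 10.775620) = 5.2495 km
8: √((0.0655·111.32)² + (0.0005·88.96)²) = √(53.165389 + 0.001978) = 7.2916 km
9: √((0.0441·111.32)² + (-0.0492·88.96)²) = √(24.100362 + 19.156658) = 6.5770 km
10: √((0.0772·111.32)² + (0.0216·88.96)²) = √(73.855186 + 3.692301) = 8.8061 km
11: √((0.0646·111.32)² + (0.0038·88.96)²) = √(51.714393 + 0.114276) = 7.1992 km
12: √((-0.0655·111.32)² + (0.0292·88.96)²) = √(53.165389 + 6.747692) = 7.7404 km
13: √((0.0093·111.32)² + (-0.0374·88.96)²) = √(1.071796 + 11.069621) = 3.4845 km
14: √((0.0695·111.32)² + (0.0318·88.96)²) = √(59.857146 + 8.002834) = 8.2377 km
15: √((-0.0224·111.32)² + (0.0711·88.96)²) = √(6.217881 + 40.006333) = 6.7988 km
16: √((0.0431·111.32)² + (0.0829·88.96)²) = √(23.019768 + 54.387439) = 8.7981 km
17: √((0.0141·111.32)² + (-0.0258·88.96)²) = √(2.463682 + 5.267796) = 2.7806 km
18: √((-0.0473·111.32)² + (0.0487·88.96)²) = √(27.724816 + 18.769274) = 6.8187 km
19: √((-0.0282·111.32)² + (0.0314·88.96)²) = √(9.854727 + 7.802771) = 4.2021 km
Threshold 3.15 km: 6 (2.0144 km), 17 (2.7806 km) are within range.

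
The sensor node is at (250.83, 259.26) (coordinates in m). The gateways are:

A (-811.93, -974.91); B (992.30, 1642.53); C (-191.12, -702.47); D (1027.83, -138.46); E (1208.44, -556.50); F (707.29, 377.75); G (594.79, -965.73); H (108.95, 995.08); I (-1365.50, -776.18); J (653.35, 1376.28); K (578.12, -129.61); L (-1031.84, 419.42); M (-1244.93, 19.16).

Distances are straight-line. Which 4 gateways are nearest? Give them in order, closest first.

Distances from (250.83, 259.26):
A: 1628.69 m
B: 1569.46 m
C: 1058.42 m
D: 872.87 m
E: 1257.97 m
F: 471.59 m
G: 1272.36 m
H: 749.37 m
I: 1919.55 m
J: 1187.33 m
K: 508.27 m
L: 1292.63 m
M: 1514.91 m
Sorted: F (471.59 m) < K (508.27 m) < H (749.37 m) < D (872.87 m) < C (1058.42 m) < J (1187.33 m) < …

F, K, H, D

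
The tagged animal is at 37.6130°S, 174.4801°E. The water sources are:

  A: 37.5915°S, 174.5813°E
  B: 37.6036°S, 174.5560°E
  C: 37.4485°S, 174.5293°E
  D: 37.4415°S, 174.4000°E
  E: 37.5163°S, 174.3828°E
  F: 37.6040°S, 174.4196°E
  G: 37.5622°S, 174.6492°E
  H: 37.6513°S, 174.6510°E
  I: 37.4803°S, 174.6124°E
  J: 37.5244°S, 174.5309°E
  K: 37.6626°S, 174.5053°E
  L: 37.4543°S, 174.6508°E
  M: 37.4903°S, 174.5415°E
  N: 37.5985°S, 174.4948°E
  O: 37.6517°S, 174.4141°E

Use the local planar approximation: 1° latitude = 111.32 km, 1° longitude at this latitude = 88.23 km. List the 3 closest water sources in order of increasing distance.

Distances from 37.6130°S, 174.4801°E:
A: √((0.0215·111.32)² + (0.1012·88.23)²) = √(5.728268 + 79.724827) = 9.2441 km
B: √((0.0094·111.32)² + (0.0759·88.23)²) = √(1.094970 + 44.845215) = 6.7779 km
C: √((0.1645·111.32)² + (0.0492·88.23)²) = √(335.334471 + 18.843552) = 18.8196 km
D: √((0.1715·111.32)² + (-0.0801·88.23)²) = √(364.480790 + 49.945641) = 20.3575 km
E: √((0.0967·111.32)² + (-0.0973·88.23)²) = √(115.877560 + 73.698430) = 13.7687 km
F: √((0.0090·111.32)² + (-0.0605·88.23)²) = √(1.003764 + 28.493337) = 5.4311 km
G: √((0.0508·111.32)² + (0.1691·88.23)²) = √(31.979658 + 222.597239) = 15.9555 km
H: √((-0.0383·111.32)² + (0.1709·88.23)²) = √(18.177910 + 227.361373) = 15.6697 km
I: √((0.1327·111.32)² + (0.1323·88.23)²) = √(218.216829 + 136.254937) = 18.8274 km
J: √((0.0886·111.32)² + (0.0508·88.23)²) = √(97.277822 + 20.089077) = 10.8336 km
K: √((-0.0496·111.32)² + (0.0252·88.23)²) = √(30.486653 + 4.943490) = 5.9523 km
L: √((0.1587·111.32)² + (0.1707·88.23)²) = √(312.104657 + 226.829534) = 23.2150 km
M: √((0.1227·111.32)² + (0.0614·88.23)²) = √(186.567298 + 29.347378) = 14.6940 km
N: √((0.0145·111.32)² + (0.0147·88.23)²) = √(2.605448 + 1.682160) = 2.0707 km
O: √((-0.0387·111.32)² + (-0.0660·88.23)²) = √(18.559588 + 33.909425) = 7.2435 km
Sorted: N (2.0707 km) < F (5.4311 km) < K (5.9523 km) < B (6.7779 km) < O (7.2435 km) < …

N, F, K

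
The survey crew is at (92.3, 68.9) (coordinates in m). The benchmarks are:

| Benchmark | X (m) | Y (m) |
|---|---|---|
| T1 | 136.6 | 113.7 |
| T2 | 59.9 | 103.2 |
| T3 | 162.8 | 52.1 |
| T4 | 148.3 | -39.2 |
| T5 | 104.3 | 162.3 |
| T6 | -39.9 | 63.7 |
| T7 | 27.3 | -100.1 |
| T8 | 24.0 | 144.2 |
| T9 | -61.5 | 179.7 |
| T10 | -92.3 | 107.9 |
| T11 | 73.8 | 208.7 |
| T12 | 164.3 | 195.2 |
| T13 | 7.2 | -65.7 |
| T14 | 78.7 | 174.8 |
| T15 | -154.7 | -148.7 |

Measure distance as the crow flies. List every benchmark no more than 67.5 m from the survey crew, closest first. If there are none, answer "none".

T2, T1

Distances from (92.3, 68.9):
T1: √((44.3)² + (44.8)²) = √(1962.490 + 2007.040) = 63.0 m
T2: √((-32.4)² + (34.3)²) = √(1049.760 + 1176.490) = 47.2 m
T3: √((70.5)² + (-16.8)²) = √(4970.250 + 282.240) = 72.5 m
T4: √((56.0)² + (-108.1)²) = √(3136.000 + 11685.610) = 121.7 m
T5: √((12.0)² + (93.4)²) = √(144.000 + 8723.560) = 94.2 m
T6: √((-132.2)² + (-5.2)²) = √(17476.840 + 27.040) = 132.3 m
T7: √((-65.0)² + (-169.0)²) = √(4225.000 + 28561.000) = 181.1 m
T8: √((-68.3)² + (75.3)²) = √(4664.890 + 5670.090) = 101.7 m
T9: √((-153.8)² + (110.8)²) = √(23654.440 + 12276.640) = 189.6 m
T10: √((-184.6)² + (39.0)²) = √(34077.160 + 1521.000) = 188.7 m
T11: √((-18.5)² + (139.8)²) = √(342.250 + 19544.040) = 141.0 m
T12: √((72.0)² + (126.3)²) = √(5184.000 + 15951.690) = 145.4 m
T13: √((-85.1)² + (-134.6)²) = √(7242.010 + 18117.160) = 159.2 m
T14: √((-13.6)² + (105.9)²) = √(184.960 + 11214.810) = 106.8 m
T15: √((-247.0)² + (-217.6)²) = √(61009.000 + 47349.760) = 329.2 m
Threshold 67.5 m: T2 (47.2 m), T1 (63.0 m) are within range.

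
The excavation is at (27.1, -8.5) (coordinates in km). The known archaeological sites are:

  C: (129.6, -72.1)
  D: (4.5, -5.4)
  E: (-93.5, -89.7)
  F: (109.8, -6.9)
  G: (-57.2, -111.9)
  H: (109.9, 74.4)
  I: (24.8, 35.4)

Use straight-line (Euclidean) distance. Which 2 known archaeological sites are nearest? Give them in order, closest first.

Distances from (27.1, -8.5):
C: √((102.5)² + (-63.6)²) = √(10506.250 + 4044.960) = 120.6 km
D: √((-22.6)² + (3.1)²) = √(510.760 + 9.610) = 22.8 km
E: √((-120.6)² + (-81.2)²) = √(14544.360 + 6593.440) = 145.4 km
F: √((82.7)² + (1.6)²) = √(6839.290 + 2.560) = 82.7 km
G: √((-84.3)² + (-103.4)²) = √(7106.490 + 10691.560) = 133.4 km
H: √((82.8)² + (82.9)²) = √(6855.840 + 6872.410) = 117.2 km
I: √((-2.3)² + (43.9)²) = √(5.290 + 1927.210) = 44.0 km
Sorted: D (22.8 km) < I (44.0 km) < F (82.7 km) < H (117.2 km) < …

D, I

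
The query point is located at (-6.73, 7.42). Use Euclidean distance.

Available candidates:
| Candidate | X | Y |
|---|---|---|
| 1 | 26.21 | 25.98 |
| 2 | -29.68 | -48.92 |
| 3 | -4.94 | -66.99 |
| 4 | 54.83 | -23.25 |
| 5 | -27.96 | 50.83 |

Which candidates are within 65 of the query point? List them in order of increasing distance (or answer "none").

1, 5, 2

Distances from (-6.73, 7.42):
1: √((32.94)² + (18.56)²) = √(1085.0436 + 344.4736) = 37.81
2: √((-22.95)² + (-56.34)²) = √(526.7025 + 3174.1956) = 60.84
3: √((1.79)² + (-74.41)²) = √(3.2041 + 5536.8481) = 74.43
4: √((61.56)² + (-30.67)²) = √(3789.6336 + 940.6489) = 68.78
5: √((-21.23)² + (43.41)²) = √(450.7129 + 1884.4281) = 48.32
Threshold 65: 1 (37.81), 5 (48.32), 2 (60.84) are within range.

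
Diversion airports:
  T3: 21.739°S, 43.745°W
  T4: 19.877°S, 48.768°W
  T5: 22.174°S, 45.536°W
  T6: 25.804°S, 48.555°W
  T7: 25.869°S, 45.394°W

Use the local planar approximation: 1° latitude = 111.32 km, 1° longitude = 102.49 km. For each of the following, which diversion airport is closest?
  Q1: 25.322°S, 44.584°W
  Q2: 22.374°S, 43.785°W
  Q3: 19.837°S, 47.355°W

Q1 at 25.322°S, 44.584°W:
  T3: 408.023 km
  T4: 742.487 km
  T5: 363.765 km
  T6: 410.510 km
  T7: 102.955 km
  → nearest: T7 (102.955 km)
Q2 at 22.374°S, 43.785°W:
  T3: 70.807 km
  T4: 581.453 km
  T5: 180.836 km
  T6: 620.317 km
  T7: 422.569 km
  → nearest: T3 (70.807 km)
Q3 at 19.837°S, 47.355°W:
  T3: 426.288 km
  T4: 144.887 km
  T5: 320.057 km
  T6: 675.536 km
  T7: 700.915 km
  → nearest: T4 (144.887 km)

Q1→T7; Q2→T3; Q3→T4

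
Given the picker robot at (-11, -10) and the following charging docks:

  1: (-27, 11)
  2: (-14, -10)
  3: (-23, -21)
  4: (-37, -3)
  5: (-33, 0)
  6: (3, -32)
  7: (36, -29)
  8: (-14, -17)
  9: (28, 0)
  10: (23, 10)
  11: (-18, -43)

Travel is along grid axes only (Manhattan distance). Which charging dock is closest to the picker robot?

Distances from (-11, -10):
1: |-16| + |21| = 16 + 21 = 37
2: |-3| + |0| = 3 + 0 = 3
3: |-12| + |-11| = 12 + 11 = 23
4: |-26| + |7| = 26 + 7 = 33
5: |-22| + |10| = 22 + 10 = 32
6: |14| + |-22| = 14 + 22 = 36
7: |47| + |-19| = 47 + 19 = 66
8: |-3| + |-7| = 3 + 7 = 10
9: |39| + |10| = 39 + 10 = 49
10: |34| + |20| = 34 + 20 = 54
11: |-7| + |-33| = 7 + 33 = 40
Minimum: 2 at 3.

2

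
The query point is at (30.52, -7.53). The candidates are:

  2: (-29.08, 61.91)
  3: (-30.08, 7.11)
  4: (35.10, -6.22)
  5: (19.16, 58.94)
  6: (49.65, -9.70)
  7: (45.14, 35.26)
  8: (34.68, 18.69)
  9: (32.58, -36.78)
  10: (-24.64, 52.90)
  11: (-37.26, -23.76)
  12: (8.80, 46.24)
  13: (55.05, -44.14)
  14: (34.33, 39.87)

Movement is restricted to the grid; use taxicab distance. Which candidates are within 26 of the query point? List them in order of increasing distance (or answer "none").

Distances from (30.52, -7.53):
2: |-59.60| + |69.44| = 59.60 + 69.44 = 129.04
3: |-60.60| + |14.64| = 60.60 + 14.64 = 75.24
4: |4.58| + |1.31| = 4.58 + 1.31 = 5.89
5: |-11.36| + |66.47| = 11.36 + 66.47 = 77.83
6: |19.13| + |-2.17| = 19.13 + 2.17 = 21.30
7: |14.62| + |42.79| = 14.62 + 42.79 = 57.41
8: |4.16| + |26.22| = 4.16 + 26.22 = 30.38
9: |2.06| + |-29.25| = 2.06 + 29.25 = 31.31
10: |-55.16| + |60.43| = 55.16 + 60.43 = 115.59
11: |-67.78| + |-16.23| = 67.78 + 16.23 = 84.01
12: |-21.72| + |53.77| = 21.72 + 53.77 = 75.49
13: |24.53| + |-36.61| = 24.53 + 36.61 = 61.14
14: |3.81| + |47.40| = 3.81 + 47.40 = 51.21
Threshold 26: 4 (5.89), 6 (21.30) are within range.

4, 6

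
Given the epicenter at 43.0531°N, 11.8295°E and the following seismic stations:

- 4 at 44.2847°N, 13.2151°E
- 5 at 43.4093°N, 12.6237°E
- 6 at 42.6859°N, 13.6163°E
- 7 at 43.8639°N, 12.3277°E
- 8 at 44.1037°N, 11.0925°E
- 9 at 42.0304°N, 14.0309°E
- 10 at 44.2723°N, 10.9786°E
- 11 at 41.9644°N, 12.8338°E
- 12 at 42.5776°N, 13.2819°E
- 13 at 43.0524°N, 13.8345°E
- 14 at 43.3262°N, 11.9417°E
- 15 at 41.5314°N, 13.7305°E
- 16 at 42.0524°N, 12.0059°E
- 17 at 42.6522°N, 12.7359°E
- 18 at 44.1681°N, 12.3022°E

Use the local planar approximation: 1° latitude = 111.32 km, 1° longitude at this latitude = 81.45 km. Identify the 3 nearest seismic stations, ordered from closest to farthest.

Distances from 43.0531°N, 11.8295°E:
4: √((1.2316·111.32)² + (1.3856·81.45)²) = √(18796.879433 + 12736.729535) = 177.5771 km
5: √((0.3562·111.32)² + (0.7942·81.45)²) = √(1572.295696 + 4184.484300) = 75.8734 km
6: √((-0.3672·111.32)² + (1.7868·81.45)²) = √(1670.904930 + 21180.395475) = 151.1665 km
7: √((0.8108·111.32)² + (0.4982·81.45)²) = √(8146.552776 + 1646.605735) = 98.9604 km
8: √((1.0506·111.32)² + (-0.7370·81.45)²) = √(13677.955557 + 3603.438821) = 131.4587 km
9: √((-1.0227·111.32)² + (2.2014·81.45)²) = √(12961.131212 + 32149.935174) = 212.3937 km
10: √((1.2192·111.32)² + (-0.8509·81.45)²) = √(18420.283217 + 4803.294607) = 152.3928 km
11: √((-1.0887·111.32)² + (1.0043·81.45)²) = √(14688.005997 + 6691.278446) = 146.2166 km
12: √((-0.4755·111.32)² + (1.4524·81.45)²) = √(2801.866495 + 13994.412072) = 129.6005 km
13: √((-0.0007·111.32)² + (2.0050·81.45)²) = √(0.006072 + 26669.257903) = 163.3073 km
14: √((0.2731·111.32)² + (0.1122·81.45)²) = √(924.250716 + 83.515655) = 31.7453 km
15: √((-1.5217·111.32)² + (1.9010·81.45)²) = √(28694.884206 + 23974.326249) = 229.4977 km
16: √((-1.0007·111.32)² + (0.1764·81.45)²) = √(12409.497472 + 206.433102) = 112.3207 km
17: √((-0.4009·111.32)² + (0.9064·81.45)²) = √(1991.675164 + 5450.319619) = 86.2670 km
18: √((1.1150·111.32)² + (0.4727·81.45)²) = √(15406.221235 + 1482.358957) = 129.9561 km
Sorted: 14 (31.7453 km) < 5 (75.8734 km) < 17 (86.2670 km) < 7 (98.9604 km) < 16 (112.3207 km) < …

14, 5, 17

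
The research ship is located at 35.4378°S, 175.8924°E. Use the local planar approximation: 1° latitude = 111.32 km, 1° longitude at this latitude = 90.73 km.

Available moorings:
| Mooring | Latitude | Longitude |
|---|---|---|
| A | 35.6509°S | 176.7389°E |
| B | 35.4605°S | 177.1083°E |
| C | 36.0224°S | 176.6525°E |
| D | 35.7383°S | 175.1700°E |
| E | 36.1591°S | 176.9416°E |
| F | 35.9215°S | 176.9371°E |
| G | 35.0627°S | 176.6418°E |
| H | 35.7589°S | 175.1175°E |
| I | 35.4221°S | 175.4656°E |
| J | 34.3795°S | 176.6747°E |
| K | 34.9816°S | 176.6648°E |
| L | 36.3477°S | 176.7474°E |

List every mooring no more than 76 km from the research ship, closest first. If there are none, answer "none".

Distances from 35.4378°S, 175.8924°E:
A: 80.3831 km
B: 110.3475 km
C: 94.8215 km
D: 73.5863 km
E: 124.5359 km
F: 109.0122 km
G: 79.7912 km
H: 78.8716 km
I: 38.7630 km
J: 137.5394 km
K: 86.5461 km
L: 127.5830 km
Threshold 76 km: I (38.7630 km), D (73.5863 km) are within range.

I, D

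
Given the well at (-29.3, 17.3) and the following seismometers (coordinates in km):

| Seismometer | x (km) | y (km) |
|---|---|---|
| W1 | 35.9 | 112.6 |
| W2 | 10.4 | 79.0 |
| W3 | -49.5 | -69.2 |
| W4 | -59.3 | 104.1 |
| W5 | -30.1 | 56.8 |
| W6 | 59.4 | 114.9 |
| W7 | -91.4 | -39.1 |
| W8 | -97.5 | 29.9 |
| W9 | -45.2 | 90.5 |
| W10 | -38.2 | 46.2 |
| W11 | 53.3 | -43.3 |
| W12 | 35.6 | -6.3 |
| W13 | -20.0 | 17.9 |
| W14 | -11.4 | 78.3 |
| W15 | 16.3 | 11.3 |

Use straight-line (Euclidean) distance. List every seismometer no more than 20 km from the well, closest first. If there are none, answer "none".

W13

Distances from (-29.3, 17.3):
W1: √((65.2)² + (95.3)²) = √(4251.040 + 9082.090) = 115.5 km
W2: √((39.7)² + (61.7)²) = √(1576.090 + 3806.890) = 73.4 km
W3: √((-20.2)² + (-86.5)²) = √(408.040 + 7482.250) = 88.8 km
W4: √((-30.0)² + (86.8)²) = √(900.000 + 7534.240) = 91.8 km
W5: √((-0.8)² + (39.5)²) = √(0.640 + 1560.250) = 39.5 km
W6: √((88.7)² + (97.6)²) = √(7867.690 + 9525.760) = 131.9 km
W7: √((-62.1)² + (-56.4)²) = √(3856.410 + 3180.960) = 83.9 km
W8: √((-68.2)² + (12.6)²) = √(4651.240 + 158.760) = 69.4 km
W9: √((-15.9)² + (73.2)²) = √(252.810 + 5358.240) = 74.9 km
W10: √((-8.9)² + (28.9)²) = √(79.210 + 835.210) = 30.2 km
W11: √((82.6)² + (-60.6)²) = √(6822.760 + 3672.360) = 102.4 km
W12: √((64.9)² + (-23.6)²) = √(4212.010 + 556.960) = 69.1 km
W13: √((9.3)² + (0.6)²) = √(86.490 + 0.360) = 9.3 km
W14: √((17.9)² + (61.0)²) = √(320.410 + 3721.000) = 63.6 km
W15: √((45.6)² + (-6.0)²) = √(2079.360 + 36.000) = 46.0 km
Threshold 20 km: W13 (9.3 km) is within range.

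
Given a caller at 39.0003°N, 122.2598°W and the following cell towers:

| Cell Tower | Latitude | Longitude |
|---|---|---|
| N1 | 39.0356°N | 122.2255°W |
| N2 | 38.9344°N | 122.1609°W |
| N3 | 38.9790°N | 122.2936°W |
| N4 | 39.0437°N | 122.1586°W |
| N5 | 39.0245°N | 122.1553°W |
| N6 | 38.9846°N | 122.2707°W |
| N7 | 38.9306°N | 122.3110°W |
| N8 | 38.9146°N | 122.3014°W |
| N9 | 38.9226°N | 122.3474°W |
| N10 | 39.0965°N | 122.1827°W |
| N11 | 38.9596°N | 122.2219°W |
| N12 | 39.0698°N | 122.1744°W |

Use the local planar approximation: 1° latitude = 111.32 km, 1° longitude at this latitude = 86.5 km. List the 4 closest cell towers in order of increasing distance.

Distances from 39.0003°N, 122.2598°W:
N1: 4.9239 km
N2: 11.2695 km
N3: 3.7643 km
N4: 9.9985 km
N5: 9.4321 km
N6: 1.9858 km
N7: 8.9340 km
N8: 10.1962 km
N9: 11.4992 km
N10: 12.6159 km
N11: 5.5924 km
N12: 10.6970 km
Sorted: N6 (1.9858 km) < N3 (3.7643 km) < N1 (4.9239 km) < N11 (5.5924 km) < N7 (8.9340 km) < N5 (9.4321 km) < …

N6, N3, N1, N11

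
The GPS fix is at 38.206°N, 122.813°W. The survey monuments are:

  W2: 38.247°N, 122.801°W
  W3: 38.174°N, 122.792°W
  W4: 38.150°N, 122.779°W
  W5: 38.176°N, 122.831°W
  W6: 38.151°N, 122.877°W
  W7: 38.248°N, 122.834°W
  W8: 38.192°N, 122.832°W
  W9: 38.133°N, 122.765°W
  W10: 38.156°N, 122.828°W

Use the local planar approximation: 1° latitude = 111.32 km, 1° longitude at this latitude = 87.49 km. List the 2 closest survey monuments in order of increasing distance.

W8, W5

Distances from 38.206°N, 122.813°W:
W2: 4.683 km
W3: 4.008 km
W4: 6.907 km
W5: 3.692 km
W6: 8.297 km
W7: 5.023 km
W8: 2.279 km
W9: 9.147 km
W10: 5.719 km
Sorted: W8 (2.279 km) < W5 (3.692 km) < W3 (4.008 km) < W2 (4.683 km) < …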